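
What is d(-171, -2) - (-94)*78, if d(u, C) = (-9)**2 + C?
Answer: 7411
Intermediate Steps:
d(u, C) = 81 + C
d(-171, -2) - (-94)*78 = (81 - 2) - (-94)*78 = 79 - 1*(-7332) = 79 + 7332 = 7411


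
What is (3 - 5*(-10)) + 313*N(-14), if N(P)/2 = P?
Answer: -8711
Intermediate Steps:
N(P) = 2*P
(3 - 5*(-10)) + 313*N(-14) = (3 - 5*(-10)) + 313*(2*(-14)) = (3 + 50) + 313*(-28) = 53 - 8764 = -8711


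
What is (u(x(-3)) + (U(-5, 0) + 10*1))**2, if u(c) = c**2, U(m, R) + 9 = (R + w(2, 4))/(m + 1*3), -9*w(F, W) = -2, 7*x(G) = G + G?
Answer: 512656/194481 ≈ 2.6360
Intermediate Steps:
x(G) = 2*G/7 (x(G) = (G + G)/7 = (2*G)/7 = 2*G/7)
w(F, W) = 2/9 (w(F, W) = -1/9*(-2) = 2/9)
U(m, R) = -9 + (2/9 + R)/(3 + m) (U(m, R) = -9 + (R + 2/9)/(m + 1*3) = -9 + (2/9 + R)/(m + 3) = -9 + (2/9 + R)/(3 + m))
(u(x(-3)) + (U(-5, 0) + 10*1))**2 = (((2/7)*(-3))**2 + ((-241/9 + 0 - 9*(-5))/(3 - 5) + 10*1))**2 = ((-6/7)**2 + ((-241/9 + 0 + 45)/(-2) + 10))**2 = (36/49 + (-1/2*164/9 + 10))**2 = (36/49 + (-82/9 + 10))**2 = (36/49 + 8/9)**2 = (716/441)**2 = 512656/194481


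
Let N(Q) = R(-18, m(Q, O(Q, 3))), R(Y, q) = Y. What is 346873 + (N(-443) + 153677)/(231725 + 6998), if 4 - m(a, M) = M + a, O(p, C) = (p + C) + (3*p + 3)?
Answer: 82806716838/238723 ≈ 3.4687e+5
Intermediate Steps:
O(p, C) = 3 + C + 4*p (O(p, C) = (C + p) + (3 + 3*p) = 3 + C + 4*p)
m(a, M) = 4 - M - a (m(a, M) = 4 - (M + a) = 4 + (-M - a) = 4 - M - a)
N(Q) = -18
346873 + (N(-443) + 153677)/(231725 + 6998) = 346873 + (-18 + 153677)/(231725 + 6998) = 346873 + 153659/238723 = 82806716838/238723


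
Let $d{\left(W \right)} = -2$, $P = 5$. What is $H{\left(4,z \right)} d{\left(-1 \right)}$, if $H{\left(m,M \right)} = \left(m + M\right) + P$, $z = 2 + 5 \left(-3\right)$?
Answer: $8$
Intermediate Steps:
$z = -13$ ($z = 2 - 15 = -13$)
$H{\left(m,M \right)} = 5 + M + m$ ($H{\left(m,M \right)} = \left(m + M\right) + 5 = \left(M + m\right) + 5 = 5 + M + m$)
$H{\left(4,z \right)} d{\left(-1 \right)} = \left(5 - 13 + 4\right) \left(-2\right) = \left(-4\right) \left(-2\right) = 8$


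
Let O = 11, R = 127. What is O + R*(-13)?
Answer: -1640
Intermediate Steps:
O + R*(-13) = 11 + 127*(-13) = 11 - 1651 = -1640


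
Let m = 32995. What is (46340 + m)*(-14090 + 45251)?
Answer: 2472157935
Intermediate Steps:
(46340 + m)*(-14090 + 45251) = (46340 + 32995)*(-14090 + 45251) = 79335*31161 = 2472157935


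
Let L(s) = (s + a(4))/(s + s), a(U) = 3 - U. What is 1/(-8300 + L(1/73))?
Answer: -1/8336 ≈ -0.00011996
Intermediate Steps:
L(s) = (-1 + s)/(2*s) (L(s) = (s + (3 - 1*4))/(s + s) = (s + (3 - 4))/((2*s)) = (s - 1)*(1/(2*s)) = (-1 + s)*(1/(2*s)) = (-1 + s)/(2*s))
1/(-8300 + L(1/73)) = 1/(-8300 + (-1 + 1/73)/(2*(1/73))) = 1/(-8300 + (½)*73*(-72/73)) = 1/(-8300 - 36) = 1/(-8336) = -1/8336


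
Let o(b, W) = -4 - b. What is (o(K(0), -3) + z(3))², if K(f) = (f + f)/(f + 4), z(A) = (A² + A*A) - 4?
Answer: 100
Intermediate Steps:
z(A) = -4 + 2*A² (z(A) = (A² + A²) - 4 = 2*A² - 4 = -4 + 2*A²)
K(f) = 2*f/(4 + f) (K(f) = (2*f)/(4 + f) = 2*f/(4 + f))
(o(K(0), -3) + z(3))² = ((-4 - 2*0/(4 + 0)) + (-4 + 2*3²))² = ((-4 - 2*0/4) + (-4 + 2*9))² = ((-4 - 2*0/4) + (-4 + 18))² = ((-4 - 1*0) + 14)² = ((-4 + 0) + 14)² = (-4 + 14)² = 10² = 100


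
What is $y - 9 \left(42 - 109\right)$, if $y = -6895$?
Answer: $-6292$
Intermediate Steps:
$y - 9 \left(42 - 109\right) = -6895 - 9 \left(42 - 109\right) = -6895 - 9 \left(-67\right) = -6895 - -603 = -6895 + 603 = -6292$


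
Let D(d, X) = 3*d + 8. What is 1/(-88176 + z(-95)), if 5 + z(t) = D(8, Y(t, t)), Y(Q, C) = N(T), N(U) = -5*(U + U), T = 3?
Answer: -1/88149 ≈ -1.1344e-5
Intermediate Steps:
N(U) = -10*U
Y(Q, C) = -30 (Y(Q, C) = -10*3 = -30)
D(d, X) = 8 + 3*d
z(t) = 27 (z(t) = -5 + (8 + 3*8) = -5 + (8 + 24) = -5 + 32 = 27)
1/(-88176 + z(-95)) = 1/(-88176 + 27) = 1/(-88149) = -1/88149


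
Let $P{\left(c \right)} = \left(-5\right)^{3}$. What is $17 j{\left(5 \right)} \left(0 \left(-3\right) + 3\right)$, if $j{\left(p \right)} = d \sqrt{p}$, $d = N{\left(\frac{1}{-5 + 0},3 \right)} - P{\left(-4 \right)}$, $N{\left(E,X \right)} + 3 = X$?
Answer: $6375 \sqrt{5} \approx 14255.0$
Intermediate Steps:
$N{\left(E,X \right)} = -3 + X$
$P{\left(c \right)} = -125$
$d = 125$ ($d = \left(-3 + 3\right) - -125 = 0 + 125 = 125$)
$j{\left(p \right)} = 125 \sqrt{p}$
$17 j{\left(5 \right)} \left(0 \left(-3\right) + 3\right) = 17 \cdot 125 \sqrt{5} \left(0 \left(-3\right) + 3\right) = 2125 \sqrt{5} \left(0 + 3\right) = 2125 \sqrt{5} \cdot 3 = 6375 \sqrt{5}$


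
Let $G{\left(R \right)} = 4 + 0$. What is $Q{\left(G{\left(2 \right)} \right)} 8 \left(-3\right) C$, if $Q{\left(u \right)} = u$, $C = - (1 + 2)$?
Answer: $288$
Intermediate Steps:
$C = -3$ ($C = \left(-1\right) 3 = -3$)
$G{\left(R \right)} = 4$
$Q{\left(G{\left(2 \right)} \right)} 8 \left(-3\right) C = 4 \cdot 8 \left(-3\right) \left(-3\right) = 4 \left(-24\right) \left(-3\right) = \left(-96\right) \left(-3\right) = 288$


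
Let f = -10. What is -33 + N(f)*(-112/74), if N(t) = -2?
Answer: -1109/37 ≈ -29.973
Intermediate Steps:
-33 + N(f)*(-112/74) = -33 - (-224)/74 = -33 - 2*(-56/37) = -33 + 112/37 = -1109/37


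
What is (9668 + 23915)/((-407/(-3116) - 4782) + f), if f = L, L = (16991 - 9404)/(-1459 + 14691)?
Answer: -346164429424/49284298667 ≈ -7.0238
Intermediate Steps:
L = 7587/13232 ≈ 0.57338
f = 7587/13232 ≈ 0.57338
(9668 + 23915)/((-407/(-3116) - 4782) + f) = (9668 + 23915)/((-407/(-3116) - 4782) + 7587/13232) = 33583/((-407*(-1/3116) - 4782) + 7587/13232) = 33583/((407/3116 - 4782) + 7587/13232) = 33583/(-14900305/3116 + 7587/13232) = 33583/(-49284298667/10307728) = 33583*(-10307728/49284298667) = -346164429424/49284298667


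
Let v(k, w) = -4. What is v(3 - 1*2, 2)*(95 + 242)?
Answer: -1348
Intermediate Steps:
v(3 - 1*2, 2)*(95 + 242) = -4*(95 + 242) = -4*337 = -1348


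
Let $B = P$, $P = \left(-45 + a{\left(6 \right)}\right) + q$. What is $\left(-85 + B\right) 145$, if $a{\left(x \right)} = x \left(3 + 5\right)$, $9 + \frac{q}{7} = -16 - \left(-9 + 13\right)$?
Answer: $-41325$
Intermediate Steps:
$q = -203$ ($q = -63 + 7 \left(-16 - \left(-9 + 13\right)\right) = -63 + 7 \left(-16 - 4\right) = -63 + 7 \left(-20\right) = -63 - 140 = -203$)
$a{\left(x \right)} = 8 x$ ($a{\left(x \right)} = x 8 = 8 x$)
$P = -200$ ($P = \left(-45 + 8 \cdot 6\right) - 203 = \left(-45 + 48\right) - 203 = 3 - 203 = -200$)
$B = -200$
$\left(-85 + B\right) 145 = \left(-85 - 200\right) 145 = \left(-285\right) 145 = -41325$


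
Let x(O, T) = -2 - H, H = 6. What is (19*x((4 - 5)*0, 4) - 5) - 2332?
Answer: -2489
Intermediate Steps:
x(O, T) = -8 (x(O, T) = -2 - 1*6 = -2 - 6 = -8)
(19*x((4 - 5)*0, 4) - 5) - 2332 = (19*(-8) - 5) - 2332 = (-152 - 5) - 2332 = -157 - 2332 = -2489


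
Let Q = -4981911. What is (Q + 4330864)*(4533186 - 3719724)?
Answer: -529601994714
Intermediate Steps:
(Q + 4330864)*(4533186 - 3719724) = (-4981911 + 4330864)*(4533186 - 3719724) = -651047*813462 = -529601994714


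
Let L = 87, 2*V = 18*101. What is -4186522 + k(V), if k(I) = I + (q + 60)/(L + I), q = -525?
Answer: -1389623671/332 ≈ -4.1856e+6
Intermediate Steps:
V = 909 (V = (18*101)/2 = (½)*1818 = 909)
k(I) = I - 465/(87 + I) (k(I) = I + (-525 + 60)/(87 + I) = I - 465/(87 + I))
-4186522 + k(V) = -4186522 + (-465 + 909² + 87*909)/(87 + 909) = -4186522 + (-465 + 826281 + 79083)/996 = -4186522 + (1/996)*904899 = -4186522 + 301633/332 = -1389623671/332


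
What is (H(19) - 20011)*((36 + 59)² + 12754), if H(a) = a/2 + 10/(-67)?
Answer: -58372533159/134 ≈ -4.3562e+8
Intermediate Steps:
H(a) = -10/67 + a/2 (H(a) = a*(½) + 10*(-1/67) = a/2 - 10/67 = -10/67 + a/2)
(H(19) - 20011)*((36 + 59)² + 12754) = ((-10/67 + (½)*19) - 20011)*((36 + 59)² + 12754) = ((-10/67 + 19/2) - 20011)*(95² + 12754) = (1253/134 - 20011)*(9025 + 12754) = -2680221/134*21779 = -58372533159/134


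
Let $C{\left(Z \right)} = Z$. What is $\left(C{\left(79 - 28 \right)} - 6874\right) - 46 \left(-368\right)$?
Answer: $10105$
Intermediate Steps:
$\left(C{\left(79 - 28 \right)} - 6874\right) - 46 \left(-368\right) = \left(\left(79 - 28\right) - 6874\right) - 46 \left(-368\right) = \left(51 - 6874\right) - -16928 = -6823 + 16928 = 10105$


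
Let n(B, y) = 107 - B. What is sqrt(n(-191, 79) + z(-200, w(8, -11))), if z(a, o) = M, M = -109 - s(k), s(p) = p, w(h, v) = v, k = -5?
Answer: sqrt(194) ≈ 13.928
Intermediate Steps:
M = -104 (M = -109 - 1*(-5) = -109 + 5 = -104)
z(a, o) = -104
sqrt(n(-191, 79) + z(-200, w(8, -11))) = sqrt((107 - 1*(-191)) - 104) = sqrt((107 + 191) - 104) = sqrt(298 - 104) = sqrt(194)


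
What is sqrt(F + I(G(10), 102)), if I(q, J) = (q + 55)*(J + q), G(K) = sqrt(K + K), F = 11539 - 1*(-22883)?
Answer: sqrt(40052 + 314*sqrt(5)) ≈ 201.88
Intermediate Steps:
F = 34422 (F = 11539 + 22883 = 34422)
G(K) = sqrt(2)*sqrt(K) (G(K) = sqrt(2*K) = sqrt(2)*sqrt(K))
I(q, J) = (55 + q)*(J + q)
sqrt(F + I(G(10), 102)) = sqrt(34422 + ((sqrt(2)*sqrt(10))**2 + 55*102 + 55*(sqrt(2)*sqrt(10)) + 102*(sqrt(2)*sqrt(10)))) = sqrt(34422 + ((2*sqrt(5))**2 + 5610 + 55*(2*sqrt(5)) + 102*(2*sqrt(5)))) = sqrt(34422 + (20 + 5610 + 110*sqrt(5) + 204*sqrt(5))) = sqrt(34422 + (5630 + 314*sqrt(5))) = sqrt(40052 + 314*sqrt(5))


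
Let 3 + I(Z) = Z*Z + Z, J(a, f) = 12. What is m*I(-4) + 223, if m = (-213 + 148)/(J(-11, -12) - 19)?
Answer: 2146/7 ≈ 306.57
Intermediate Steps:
I(Z) = -3 + Z + Z**2 (I(Z) = -3 + (Z*Z + Z) = -3 + (Z**2 + Z) = -3 + (Z + Z**2) = -3 + Z + Z**2)
m = 65/7 (m = (-213 + 148)/(12 - 19) = -65/(-7) = -65*(-1/7) = 65/7 ≈ 9.2857)
m*I(-4) + 223 = 65*(-3 - 4 + (-4)**2)/7 + 223 = 65*(-3 - 4 + 16)/7 + 223 = (65/7)*9 + 223 = 585/7 + 223 = 2146/7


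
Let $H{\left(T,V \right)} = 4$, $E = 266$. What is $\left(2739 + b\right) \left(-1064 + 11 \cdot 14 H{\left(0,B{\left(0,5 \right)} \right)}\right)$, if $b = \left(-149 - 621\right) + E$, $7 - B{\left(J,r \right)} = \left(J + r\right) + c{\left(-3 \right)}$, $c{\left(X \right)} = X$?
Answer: $-1001280$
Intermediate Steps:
$B{\left(J,r \right)} = 10 - J - r$ ($B{\left(J,r \right)} = 7 - \left(\left(J + r\right) - 3\right) = 7 - \left(-3 + J + r\right) = 10 - J - r$)
$b = -504$ ($b = \left(-149 - 621\right) + 266 = -770 + 266 = -504$)
$\left(2739 + b\right) \left(-1064 + 11 \cdot 14 H{\left(0,B{\left(0,5 \right)} \right)}\right) = \left(2739 - 504\right) \left(-1064 + 11 \cdot 14 \cdot 4\right) = 2235 \left(-1064 + 154 \cdot 4\right) = 2235 \left(-1064 + 616\right) = 2235 \left(-448\right) = -1001280$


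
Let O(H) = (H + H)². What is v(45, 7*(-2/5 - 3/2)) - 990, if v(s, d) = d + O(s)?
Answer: 70967/10 ≈ 7096.7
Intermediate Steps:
O(H) = 4*H² (O(H) = (2*H)² = 4*H²)
v(s, d) = d + 4*s²
v(45, 7*(-2/5 - 3/2)) - 990 = (7*(-2/5 - 3/2) + 4*45²) - 990 = (7*(-2*⅕ - 3*½) + 4*2025) - 990 = (7*(-⅖ - 3/2) + 8100) - 990 = (7*(-19/10) + 8100) - 990 = (-133/10 + 8100) - 990 = 80867/10 - 990 = 70967/10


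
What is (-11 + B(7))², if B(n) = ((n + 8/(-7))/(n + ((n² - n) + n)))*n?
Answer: 330625/3136 ≈ 105.43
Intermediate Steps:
B(n) = n*(-8/7 + n)/(n + n²) (B(n) = ((n + 8*(-⅐))/(n + n²))*n = ((n - 8/7)/(n + n²))*n = ((-8/7 + n)/(n + n²))*n = n*(-8/7 + n)/(n + n²))
(-11 + B(7))² = (-11 + (-8/7 + 7)/(1 + 7))² = (-11 + (41/7)/8)² = (-11 + (⅛)*(41/7))² = (-11 + 41/56)² = (-575/56)² = 330625/3136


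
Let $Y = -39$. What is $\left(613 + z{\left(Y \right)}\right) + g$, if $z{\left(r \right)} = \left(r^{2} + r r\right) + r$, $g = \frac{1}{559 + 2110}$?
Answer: $\frac{9651105}{2669} \approx 3616.0$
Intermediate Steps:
$g = \frac{1}{2669} \approx 0.00037467$
$z{\left(r \right)} = r + 2 r^{2}$ ($z{\left(r \right)} = \left(r^{2} + r^{2}\right) + r = 2 r^{2} + r = r + 2 r^{2}$)
$\left(613 + z{\left(Y \right)}\right) + g = \left(613 - 39 \left(1 + 2 \left(-39\right)\right)\right) + \frac{1}{2669} = \left(613 - 39 \left(1 - 78\right)\right) + \frac{1}{2669} = \left(613 - -3003\right) + \frac{1}{2669} = \left(613 + 3003\right) + \frac{1}{2669} = 3616 + \frac{1}{2669} = \frac{9651105}{2669}$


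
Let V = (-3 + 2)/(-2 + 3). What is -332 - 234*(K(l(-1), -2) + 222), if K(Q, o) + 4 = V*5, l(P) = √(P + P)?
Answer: -50174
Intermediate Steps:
V = -1 (V = -1/1 = -1*1 = -1)
l(P) = √2*√P (l(P) = √(2*P) = √2*√P)
K(Q, o) = -9 (K(Q, o) = -4 - 1*5 = -4 - 5 = -9)
-332 - 234*(K(l(-1), -2) + 222) = -332 - 234*(-9 + 222) = -332 - 234*213 = -332 - 49842 = -50174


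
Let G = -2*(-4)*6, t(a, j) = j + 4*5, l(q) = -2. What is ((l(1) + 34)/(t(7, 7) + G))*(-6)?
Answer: -64/25 ≈ -2.5600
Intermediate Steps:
t(a, j) = 20 + j (t(a, j) = j + 20 = 20 + j)
G = 48 (G = 8*6 = 48)
((l(1) + 34)/(t(7, 7) + G))*(-6) = ((-2 + 34)/((20 + 7) + 48))*(-6) = (32/(27 + 48))*(-6) = (32/75)*(-6) = -64/25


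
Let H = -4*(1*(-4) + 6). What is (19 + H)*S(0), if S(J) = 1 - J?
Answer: 11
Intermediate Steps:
H = -8 (H = -4*(-4 + 6) = -4*2 = -8)
(19 + H)*S(0) = (19 - 8)*(1 - 1*0) = 11*(1 + 0) = 11*1 = 11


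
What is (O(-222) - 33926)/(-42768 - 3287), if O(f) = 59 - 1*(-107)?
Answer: 6752/9211 ≈ 0.73304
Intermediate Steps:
O(f) = 166 (O(f) = 59 + 107 = 166)
(O(-222) - 33926)/(-42768 - 3287) = (166 - 33926)/(-42768 - 3287) = -33760/(-46055) = -33760*(-1/46055) = 6752/9211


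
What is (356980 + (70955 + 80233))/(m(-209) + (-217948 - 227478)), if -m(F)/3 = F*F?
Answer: -508168/576469 ≈ -0.88152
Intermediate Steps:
m(F) = -3*F² (m(F) = -3*F*F = -3*F²)
(356980 + (70955 + 80233))/(m(-209) + (-217948 - 227478)) = (356980 + (70955 + 80233))/(-3*(-209)² + (-217948 - 227478)) = (356980 + 151188)/(-3*43681 - 445426) = 508168/(-131043 - 445426) = 508168/(-576469) = 508168*(-1/576469) = -508168/576469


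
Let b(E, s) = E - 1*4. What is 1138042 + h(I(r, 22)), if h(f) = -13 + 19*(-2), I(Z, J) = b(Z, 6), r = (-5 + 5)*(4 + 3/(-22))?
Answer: 1137991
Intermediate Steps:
r = 0 (r = 0*(4 + 3*(-1/22)) = 0*(4 - 3/22) = 0*(85/22) = 0)
b(E, s) = -4 + E (b(E, s) = E - 4 = -4 + E)
I(Z, J) = -4 + Z
h(f) = -51 (h(f) = -13 - 38 = -51)
1138042 + h(I(r, 22)) = 1138042 - 51 = 1137991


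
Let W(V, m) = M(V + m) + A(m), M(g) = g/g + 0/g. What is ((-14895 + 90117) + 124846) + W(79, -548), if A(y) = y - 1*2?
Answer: 199519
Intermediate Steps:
A(y) = -2 + y (A(y) = y - 2 = -2 + y)
M(g) = 1 (M(g) = 1 + 0 = 1)
W(V, m) = -1 + m (W(V, m) = 1 + (-2 + m) = -1 + m)
((-14895 + 90117) + 124846) + W(79, -548) = ((-14895 + 90117) + 124846) + (-1 - 548) = (75222 + 124846) - 549 = 200068 - 549 = 199519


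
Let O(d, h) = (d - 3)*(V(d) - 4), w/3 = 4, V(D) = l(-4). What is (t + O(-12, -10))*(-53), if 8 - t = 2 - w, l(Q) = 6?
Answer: 636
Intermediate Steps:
V(D) = 6
w = 12 (w = 3*4 = 12)
t = 18 (t = 8 - (2 - 1*12) = 8 - (2 - 12) = 8 - 1*(-10) = 8 + 10 = 18)
O(d, h) = -6 + 2*d (O(d, h) = (d - 3)*(6 - 4) = (-3 + d)*2 = -6 + 2*d)
(t + O(-12, -10))*(-53) = (18 + (-6 + 2*(-12)))*(-53) = (18 + (-6 - 24))*(-53) = (18 - 30)*(-53) = -12*(-53) = 636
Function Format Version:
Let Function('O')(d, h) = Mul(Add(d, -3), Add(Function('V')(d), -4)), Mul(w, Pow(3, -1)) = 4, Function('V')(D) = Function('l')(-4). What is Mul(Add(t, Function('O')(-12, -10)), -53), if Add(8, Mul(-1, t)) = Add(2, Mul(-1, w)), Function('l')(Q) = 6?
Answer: 636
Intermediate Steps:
Function('V')(D) = 6
w = 12 (w = Mul(3, 4) = 12)
t = 18 (t = Add(8, Mul(-1, Add(2, Mul(-1, 12)))) = Add(8, Mul(-1, Add(2, -12))) = Add(8, Mul(-1, -10)) = Add(8, 10) = 18)
Function('O')(d, h) = Add(-6, Mul(2, d)) (Function('O')(d, h) = Mul(Add(d, -3), Add(6, -4)) = Mul(Add(-3, d), 2) = Add(-6, Mul(2, d)))
Mul(Add(t, Function('O')(-12, -10)), -53) = Mul(Add(18, Add(-6, Mul(2, -12))), -53) = Mul(Add(18, Add(-6, -24)), -53) = Mul(Add(18, -30), -53) = Mul(-12, -53) = 636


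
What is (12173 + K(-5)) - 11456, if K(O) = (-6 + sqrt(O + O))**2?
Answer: 743 - 12*I*sqrt(10) ≈ 743.0 - 37.947*I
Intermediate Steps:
K(O) = (-6 + sqrt(2)*sqrt(O))**2 (K(O) = (-6 + sqrt(2*O))**2 = (-6 + sqrt(2)*sqrt(O))**2)
(12173 + K(-5)) - 11456 = (12173 + (-6 + sqrt(2)*sqrt(-5))**2) - 11456 = (12173 + (-6 + sqrt(2)*(I*sqrt(5)))**2) - 11456 = (12173 + (-6 + I*sqrt(10))**2) - 11456 = 717 + (-6 + I*sqrt(10))**2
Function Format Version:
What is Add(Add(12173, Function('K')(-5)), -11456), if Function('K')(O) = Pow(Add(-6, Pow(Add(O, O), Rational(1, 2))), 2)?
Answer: Add(743, Mul(-12, I, Pow(10, Rational(1, 2)))) ≈ Add(743.00, Mul(-37.947, I))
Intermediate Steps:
Function('K')(O) = Pow(Add(-6, Mul(Pow(2, Rational(1, 2)), Pow(O, Rational(1, 2)))), 2) (Function('K')(O) = Pow(Add(-6, Pow(Mul(2, O), Rational(1, 2))), 2) = Pow(Add(-6, Mul(Pow(2, Rational(1, 2)), Pow(O, Rational(1, 2)))), 2))
Add(Add(12173, Function('K')(-5)), -11456) = Add(Add(12173, Pow(Add(-6, Mul(Pow(2, Rational(1, 2)), Pow(-5, Rational(1, 2)))), 2)), -11456) = Add(Add(12173, Pow(Add(-6, Mul(Pow(2, Rational(1, 2)), Mul(I, Pow(5, Rational(1, 2))))), 2)), -11456) = Add(Add(12173, Pow(Add(-6, Mul(I, Pow(10, Rational(1, 2)))), 2)), -11456) = Add(717, Pow(Add(-6, Mul(I, Pow(10, Rational(1, 2)))), 2))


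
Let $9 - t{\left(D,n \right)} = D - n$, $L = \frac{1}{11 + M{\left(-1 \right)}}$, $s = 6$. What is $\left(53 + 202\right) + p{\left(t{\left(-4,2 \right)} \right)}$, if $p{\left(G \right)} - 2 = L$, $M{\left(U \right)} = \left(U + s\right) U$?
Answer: $\frac{1543}{6} \approx 257.17$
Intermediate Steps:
$M{\left(U \right)} = U \left(6 + U\right)$ ($M{\left(U \right)} = \left(U + 6\right) U = \left(6 + U\right) U = U \left(6 + U\right)$)
$L = \frac{1}{6}$ ($L = \frac{1}{11 - \left(6 - 1\right)} = \frac{1}{11 - 5} = \frac{1}{6} \approx 0.16667$)
$t{\left(D,n \right)} = 9 + n - D$ ($t{\left(D,n \right)} = 9 - \left(D - n\right) = 9 + n - D$)
$p{\left(G \right)} = \frac{13}{6}$ ($p{\left(G \right)} = 2 + \frac{1}{6} = \frac{13}{6}$)
$\left(53 + 202\right) + p{\left(t{\left(-4,2 \right)} \right)} = \left(53 + 202\right) + \frac{13}{6} = 255 + \frac{13}{6} = \frac{1543}{6}$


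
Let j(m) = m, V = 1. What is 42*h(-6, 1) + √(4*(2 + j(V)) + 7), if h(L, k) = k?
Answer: 42 + √19 ≈ 46.359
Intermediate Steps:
42*h(-6, 1) + √(4*(2 + j(V)) + 7) = 42*1 + √(4*(2 + 1) + 7) = 42 + √(4*3 + 7) = 42 + √(12 + 7) = 42 + √19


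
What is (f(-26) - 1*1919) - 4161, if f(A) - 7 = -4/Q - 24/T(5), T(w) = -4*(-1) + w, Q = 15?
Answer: -91139/15 ≈ -6075.9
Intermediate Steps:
T(w) = 4 + w
f(A) = 61/15 (f(A) = 7 + (-4/15 - 24/(4 + 5)) = 7 + (-4*1/15 - 24/9) = 7 + (-4/15 - 24*1/9) = 7 + (-4/15 - 8/3) = 7 - 44/15 = 61/15)
(f(-26) - 1*1919) - 4161 = (61/15 - 1*1919) - 4161 = (61/15 - 1919) - 4161 = -28724/15 - 4161 = -91139/15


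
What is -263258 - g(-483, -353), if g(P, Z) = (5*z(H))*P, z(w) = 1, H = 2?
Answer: -260843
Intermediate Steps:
g(P, Z) = 5*P (g(P, Z) = (5*1)*P = 5*P)
-263258 - g(-483, -353) = -263258 - 5*(-483) = -263258 - 1*(-2415) = -263258 + 2415 = -260843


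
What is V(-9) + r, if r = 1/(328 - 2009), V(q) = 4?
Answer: 6723/1681 ≈ 3.9994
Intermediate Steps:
r = -1/1681 (r = 1/(-1681) = -1/1681 ≈ -0.00059488)
V(-9) + r = 4 - 1/1681 = 6723/1681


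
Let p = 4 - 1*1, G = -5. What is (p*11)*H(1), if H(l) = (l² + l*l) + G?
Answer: -99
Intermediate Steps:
p = 3 (p = 4 - 1 = 3)
H(l) = -5 + 2*l² (H(l) = (l² + l*l) - 5 = (l² + l²) - 5 = 2*l² - 5 = -5 + 2*l²)
(p*11)*H(1) = (3*11)*(-5 + 2*1²) = 33*(-5 + 2*1) = 33*(-5 + 2) = 33*(-3) = -99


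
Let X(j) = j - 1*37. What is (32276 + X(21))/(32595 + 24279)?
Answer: 16130/28437 ≈ 0.56722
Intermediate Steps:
X(j) = -37 + j (X(j) = j - 37 = -37 + j)
(32276 + X(21))/(32595 + 24279) = (32276 + (-37 + 21))/(32595 + 24279) = (32276 - 16)/56874 = 32260*(1/56874) = 16130/28437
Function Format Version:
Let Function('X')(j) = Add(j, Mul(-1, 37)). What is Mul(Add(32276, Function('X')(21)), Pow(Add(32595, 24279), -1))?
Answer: Rational(16130, 28437) ≈ 0.56722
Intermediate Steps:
Function('X')(j) = Add(-37, j) (Function('X')(j) = Add(j, -37) = Add(-37, j))
Mul(Add(32276, Function('X')(21)), Pow(Add(32595, 24279), -1)) = Mul(Add(32276, Add(-37, 21)), Pow(Add(32595, 24279), -1)) = Mul(Add(32276, -16), Pow(56874, -1)) = Mul(32260, Rational(1, 56874)) = Rational(16130, 28437)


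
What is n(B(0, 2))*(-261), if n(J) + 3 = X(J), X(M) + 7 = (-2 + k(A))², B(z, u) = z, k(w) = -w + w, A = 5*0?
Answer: 1566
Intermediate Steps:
A = 0
k(w) = 0
X(M) = -3 (X(M) = -7 + (-2 + 0)² = -7 + (-2)² = -7 + 4 = -3)
n(J) = -6 (n(J) = -3 - 3 = -6)
n(B(0, 2))*(-261) = -6*(-261) = 1566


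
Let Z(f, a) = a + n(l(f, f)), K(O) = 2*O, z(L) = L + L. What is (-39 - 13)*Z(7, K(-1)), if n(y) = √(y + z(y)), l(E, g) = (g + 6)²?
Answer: 104 - 676*√3 ≈ -1066.9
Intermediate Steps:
l(E, g) = (6 + g)²
z(L) = 2*L
n(y) = √3*√y (n(y) = √(y + 2*y) = √(3*y) = √3*√y)
Z(f, a) = a + √3*√((6 + f)²)
(-39 - 13)*Z(7, K(-1)) = (-39 - 13)*(2*(-1) + √3*√((6 + 7)²)) = -52*(-2 + √3*√(13²)) = -52*(-2 + √3*√169) = -52*(-2 + √3*13) = -52*(-2 + 13*√3) = 104 - 676*√3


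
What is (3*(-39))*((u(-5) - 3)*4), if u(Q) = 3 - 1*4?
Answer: 1872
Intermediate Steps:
u(Q) = -1 (u(Q) = 3 - 4 = -1)
(3*(-39))*((u(-5) - 3)*4) = (3*(-39))*((-1 - 3)*4) = -(-468)*4 = -117*(-16) = 1872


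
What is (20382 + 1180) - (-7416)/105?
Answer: 757142/35 ≈ 21633.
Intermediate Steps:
(20382 + 1180) - (-7416)/105 = 21562 - (-7416)/105 = 21562 - 206*(-12/35) = 21562 + 2472/35 = 757142/35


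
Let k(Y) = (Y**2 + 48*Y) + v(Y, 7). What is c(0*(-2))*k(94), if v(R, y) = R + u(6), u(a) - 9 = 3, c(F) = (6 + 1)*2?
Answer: 188356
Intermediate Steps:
c(F) = 14 (c(F) = 7*2 = 14)
u(a) = 12 (u(a) = 9 + 3 = 12)
v(R, y) = 12 + R (v(R, y) = R + 12 = 12 + R)
k(Y) = 12 + Y**2 + 49*Y (k(Y) = (Y**2 + 48*Y) + (12 + Y) = 12 + Y**2 + 49*Y)
c(0*(-2))*k(94) = 14*(12 + 94**2 + 49*94) = 14*(12 + 8836 + 4606) = 14*13454 = 188356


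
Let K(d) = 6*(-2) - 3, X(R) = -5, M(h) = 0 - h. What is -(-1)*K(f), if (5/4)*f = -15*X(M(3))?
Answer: -15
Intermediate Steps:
M(h) = -h
f = 60 (f = 4*(-15*(-5))/5 = (⅘)*75 = 60)
K(d) = -15 (K(d) = -12 - 3 = -15)
-(-1)*K(f) = -(-1)*(-15) = -1*15 = -15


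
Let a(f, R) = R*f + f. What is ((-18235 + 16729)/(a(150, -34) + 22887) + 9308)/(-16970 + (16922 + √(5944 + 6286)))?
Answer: 63602320/1413037 + 3975145*√12230/4239111 ≈ 148.71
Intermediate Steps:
a(f, R) = f + R*f
((-18235 + 16729)/(a(150, -34) + 22887) + 9308)/(-16970 + (16922 + √(5944 + 6286))) = ((-18235 + 16729)/(150*(1 - 34) + 22887) + 9308)/(-16970 + (16922 + √(5944 + 6286))) = (-1506/(150*(-33) + 22887) + 9308)/(-16970 + (16922 + √12230)) = (-1506/(-4950 + 22887) + 9308)/(-48 + √12230) = (-1506/17937 + 9308)/(-48 + √12230) = (-1506*1/17937 + 9308)/(-48 + √12230) = (-502/5979 + 9308)/(-48 + √12230) = 55652030/(5979*(-48 + √12230))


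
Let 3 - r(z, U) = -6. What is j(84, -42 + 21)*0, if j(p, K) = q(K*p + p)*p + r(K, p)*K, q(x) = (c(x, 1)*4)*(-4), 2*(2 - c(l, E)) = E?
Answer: 0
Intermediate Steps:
c(l, E) = 2 - E/2
q(x) = -24 (q(x) = ((2 - ½*1)*4)*(-4) = ((2 - ½)*4)*(-4) = ((3/2)*4)*(-4) = 6*(-4) = -24)
r(z, U) = 9 (r(z, U) = 3 - 1*(-6) = 3 + 6 = 9)
j(p, K) = -24*p + 9*K
j(84, -42 + 21)*0 = (-24*84 + 9*(-42 + 21))*0 = (-2016 + 9*(-21))*0 = (-2016 - 189)*0 = -2205*0 = 0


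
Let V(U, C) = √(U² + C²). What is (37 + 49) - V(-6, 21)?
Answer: 86 - 3*√53 ≈ 64.160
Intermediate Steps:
V(U, C) = √(C² + U²)
(37 + 49) - V(-6, 21) = (37 + 49) - √(21² + (-6)²) = 86 - √(441 + 36) = 86 - √477 = 86 - 3*√53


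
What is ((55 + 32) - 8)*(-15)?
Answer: -1185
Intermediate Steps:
((55 + 32) - 8)*(-15) = (87 - 8)*(-15) = 79*(-15) = -1185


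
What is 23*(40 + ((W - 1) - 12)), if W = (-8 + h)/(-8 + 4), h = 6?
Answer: 1265/2 ≈ 632.50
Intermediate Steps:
W = ½ (W = (-8 + 6)/(-8 + 4) = -2/(-4) = -2*(-¼) = ½ ≈ 0.50000)
23*(40 + ((W - 1) - 12)) = 23*(40 + ((½ - 1) - 12)) = 23*(40 + (-½ - 12)) = 23*(40 - 25/2) = 23*(55/2) = 1265/2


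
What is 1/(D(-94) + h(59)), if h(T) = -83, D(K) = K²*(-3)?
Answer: -1/26591 ≈ -3.7607e-5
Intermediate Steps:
D(K) = -3*K²
1/(D(-94) + h(59)) = 1/(-3*(-94)² - 83) = 1/(-3*8836 - 83) = 1/(-26508 - 83) = 1/(-26591) = -1/26591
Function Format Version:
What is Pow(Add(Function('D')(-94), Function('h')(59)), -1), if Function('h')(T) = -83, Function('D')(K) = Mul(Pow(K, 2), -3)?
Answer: Rational(-1, 26591) ≈ -3.7607e-5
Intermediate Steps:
Function('D')(K) = Mul(-3, Pow(K, 2))
Pow(Add(Function('D')(-94), Function('h')(59)), -1) = Pow(Add(Mul(-3, Pow(-94, 2)), -83), -1) = Pow(Add(Mul(-3, 8836), -83), -1) = Pow(Add(-26508, -83), -1) = Pow(-26591, -1) = Rational(-1, 26591)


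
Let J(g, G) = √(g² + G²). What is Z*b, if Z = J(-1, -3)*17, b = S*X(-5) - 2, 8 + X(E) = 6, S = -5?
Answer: 136*√10 ≈ 430.07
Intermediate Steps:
J(g, G) = √(G² + g²)
X(E) = -2 (X(E) = -8 + 6 = -2)
b = 8 (b = -5*(-2) - 2 = 10 - 2 = 8)
Z = 17*√10 (Z = √((-3)² + (-1)²)*17 = √(9 + 1)*17 = √10*17 = 17*√10 ≈ 53.759)
Z*b = (17*√10)*8 = 136*√10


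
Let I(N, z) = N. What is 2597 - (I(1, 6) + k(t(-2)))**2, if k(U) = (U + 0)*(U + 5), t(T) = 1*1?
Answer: 2548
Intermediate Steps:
t(T) = 1
k(U) = U*(5 + U)
2597 - (I(1, 6) + k(t(-2)))**2 = 2597 - (1 + 1*(5 + 1))**2 = 2597 - (1 + 1*6)**2 = 2597 - (1 + 6)**2 = 2597 - 1*7**2 = 2597 - 1*49 = 2597 - 49 = 2548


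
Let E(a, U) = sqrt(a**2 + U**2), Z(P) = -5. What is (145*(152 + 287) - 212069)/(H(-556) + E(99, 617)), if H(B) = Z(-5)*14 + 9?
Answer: -9053254/386769 - 148414*sqrt(390490)/386769 ≈ -263.20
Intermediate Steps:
H(B) = -61 (H(B) = -5*14 + 9 = -70 + 9 = -61)
E(a, U) = sqrt(U**2 + a**2)
(145*(152 + 287) - 212069)/(H(-556) + E(99, 617)) = (145*(152 + 287) - 212069)/(-61 + sqrt(617**2 + 99**2)) = (145*439 - 212069)/(-61 + sqrt(380689 + 9801)) = (63655 - 212069)/(-61 + sqrt(390490)) = -148414/(-61 + sqrt(390490))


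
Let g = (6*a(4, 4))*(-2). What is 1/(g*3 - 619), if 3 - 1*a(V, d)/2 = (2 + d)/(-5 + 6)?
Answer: -1/403 ≈ -0.0024814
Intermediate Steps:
a(V, d) = 2 - 2*d (a(V, d) = 6 - 2*(2 + d)/(-5 + 6) = 6 - 2*(2 + d)/1 = 6 - 2*(2 + d) = 6 + (-4 - 2*d) = 2 - 2*d)
g = 72 (g = (6*(2 - 2*4))*(-2) = (6*(2 - 8))*(-2) = (6*(-6))*(-2) = -36*(-2) = 72)
1/(g*3 - 619) = 1/(72*3 - 619) = 1/(216 - 619) = 1/(-403) = -1/403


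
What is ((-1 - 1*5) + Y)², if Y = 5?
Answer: 1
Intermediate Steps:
((-1 - 1*5) + Y)² = ((-1 - 1*5) + 5)² = ((-1 - 5) + 5)² = (-6 + 5)² = (-1)² = 1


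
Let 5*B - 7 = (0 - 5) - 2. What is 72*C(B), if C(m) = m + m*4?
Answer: 0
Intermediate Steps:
B = 0 (B = 7/5 + ((0 - 5) - 2)/5 = 7/5 + (-5 - 2)/5 = 7/5 + (⅕)*(-7) = 7/5 - 7/5 = 0)
C(m) = 5*m (C(m) = m + 4*m = 5*m)
72*C(B) = 72*(5*0) = 72*0 = 0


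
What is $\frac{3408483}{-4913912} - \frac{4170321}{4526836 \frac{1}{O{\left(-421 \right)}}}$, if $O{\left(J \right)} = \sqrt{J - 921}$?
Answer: $- \frac{3408483}{4913912} - \frac{4170321 i \sqrt{1342}}{4526836} \approx -0.69364 - 33.748 i$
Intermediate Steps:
$O{\left(J \right)} = \sqrt{-921 + J}$
$\frac{3408483}{-4913912} - \frac{4170321}{4526836 \frac{1}{O{\left(-421 \right)}}} = \frac{3408483}{-4913912} - \frac{4170321}{4526836 \frac{1}{\sqrt{-921 - 421}}} = 3408483 \left(- \frac{1}{4913912}\right) - \frac{4170321}{4526836 \frac{1}{\sqrt{-1342}}} = - \frac{3408483}{4913912} - \frac{4170321}{4526836 \frac{1}{i \sqrt{1342}}} = - \frac{3408483}{4913912} - \frac{4170321}{4526836 \left(- \frac{i \sqrt{1342}}{1342}\right)} = - \frac{3408483}{4913912} - \frac{4170321}{\left(- \frac{2263418}{671}\right) i \sqrt{1342}} = - \frac{3408483}{4913912} - 4170321 \frac{i \sqrt{1342}}{4526836} = - \frac{3408483}{4913912} - \frac{4170321 i \sqrt{1342}}{4526836}$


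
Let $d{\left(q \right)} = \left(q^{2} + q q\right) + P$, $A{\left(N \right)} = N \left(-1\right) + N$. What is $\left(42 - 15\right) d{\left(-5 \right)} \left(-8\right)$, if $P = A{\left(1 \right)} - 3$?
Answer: $-10152$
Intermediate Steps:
$A{\left(N \right)} = 0$ ($A{\left(N \right)} = - N + N = 0$)
$P = -3$ ($P = 0 - 3 = -3$)
$d{\left(q \right)} = -3 + 2 q^{2}$ ($d{\left(q \right)} = \left(q^{2} + q q\right) - 3 = \left(q^{2} + q^{2}\right) - 3 = 2 q^{2} - 3 = -3 + 2 q^{2}$)
$\left(42 - 15\right) d{\left(-5 \right)} \left(-8\right) = \left(42 - 15\right) \left(-3 + 2 \left(-5\right)^{2}\right) \left(-8\right) = 27 \left(-3 + 2 \cdot 25\right) \left(-8\right) = 27 \left(-3 + 50\right) \left(-8\right) = 27 \cdot 47 \left(-8\right) = 27 \left(-376\right) = -10152$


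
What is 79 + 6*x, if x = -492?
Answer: -2873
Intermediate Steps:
79 + 6*x = 79 + 6*(-492) = 79 - 2952 = -2873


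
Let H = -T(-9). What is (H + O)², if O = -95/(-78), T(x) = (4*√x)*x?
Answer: -70954751/6084 + 3420*I/13 ≈ -11663.0 + 263.08*I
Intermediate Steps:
T(x) = 4*x^(3/2)
H = 108*I (H = -4*(-9)^(3/2) = -4*(-27*I) = -(-108)*I = 108*I ≈ 108.0*I)
O = 95/78 (O = -95*(-1/78) = 95/78 ≈ 1.2179)
(H + O)² = (108*I + 95/78)² = (95/78 + 108*I)²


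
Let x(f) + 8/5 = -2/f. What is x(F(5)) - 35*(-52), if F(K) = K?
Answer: 1818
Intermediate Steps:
x(f) = -8/5 - 2/f
x(F(5)) - 35*(-52) = (-8/5 - 2/5) - 35*(-52) = (-8/5 - 2*1/5) + 1820 = (-8/5 - 2/5) + 1820 = -2 + 1820 = 1818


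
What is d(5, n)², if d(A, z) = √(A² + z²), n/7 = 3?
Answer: 466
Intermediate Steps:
n = 21 (n = 7*3 = 21)
d(5, n)² = (√(5² + 21²))² = (√(25 + 441))² = (√466)² = 466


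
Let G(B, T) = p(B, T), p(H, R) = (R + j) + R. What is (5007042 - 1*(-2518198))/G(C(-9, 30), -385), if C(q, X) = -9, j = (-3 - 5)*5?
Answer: -752524/81 ≈ -9290.4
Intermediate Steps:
j = -40 (j = -8*5 = -40)
p(H, R) = -40 + 2*R (p(H, R) = (R - 40) + R = (-40 + R) + R = -40 + 2*R)
G(B, T) = -40 + 2*T
(5007042 - 1*(-2518198))/G(C(-9, 30), -385) = (5007042 - 1*(-2518198))/(-40 + 2*(-385)) = (5007042 + 2518198)/(-40 - 770) = 7525240/(-810) = 7525240*(-1/810) = -752524/81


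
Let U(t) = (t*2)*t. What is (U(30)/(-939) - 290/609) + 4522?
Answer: 29707376/6573 ≈ 4519.6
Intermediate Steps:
U(t) = 2*t² (U(t) = (2*t)*t = 2*t²)
(U(30)/(-939) - 290/609) + 4522 = ((2*30²)/(-939) - 290/609) + 4522 = ((2*900)*(-1/939) - 290*1/609) + 4522 = (1800*(-1/939) - 10/21) + 4522 = (-600/313 - 10/21) + 4522 = -15730/6573 + 4522 = 29707376/6573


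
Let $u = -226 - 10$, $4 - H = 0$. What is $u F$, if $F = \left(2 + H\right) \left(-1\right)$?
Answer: $1416$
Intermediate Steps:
$H = 4$ ($H = 4 - 0 = 4 + 0 = 4$)
$u = -236$
$F = -6$ ($F = \left(2 + 4\right) \left(-1\right) = 6 \left(-1\right) = -6$)
$u F = \left(-236\right) \left(-6\right) = 1416$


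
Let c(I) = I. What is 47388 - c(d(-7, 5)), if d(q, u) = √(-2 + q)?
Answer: 47388 - 3*I ≈ 47388.0 - 3.0*I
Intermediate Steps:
47388 - c(d(-7, 5)) = 47388 - √(-2 - 7) = 47388 - √(-9) = 47388 - 3*I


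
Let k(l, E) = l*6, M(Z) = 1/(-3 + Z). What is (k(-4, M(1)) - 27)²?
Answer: 2601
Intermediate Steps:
k(l, E) = 6*l
(k(-4, M(1)) - 27)² = (6*(-4) - 27)² = (-24 - 27)² = (-51)² = 2601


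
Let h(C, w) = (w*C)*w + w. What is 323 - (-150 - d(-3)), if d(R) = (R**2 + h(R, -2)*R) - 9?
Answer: 515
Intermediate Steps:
h(C, w) = w + C*w**2 (h(C, w) = (C*w)*w + w = C*w**2 + w = w + C*w**2)
d(R) = -9 + R**2 + R*(-2 + 4*R) (d(R) = (R**2 + (-2*(1 + R*(-2)))*R) - 9 = (R**2 + (-2*(1 - 2*R))*R) - 9 = (R**2 + (-2 + 4*R)*R) - 9 = (R**2 + R*(-2 + 4*R)) - 9 = -9 + R**2 + R*(-2 + 4*R))
323 - (-150 - d(-3)) = 323 - (-150 - (-9 - 2*(-3) + 5*(-3)**2)) = 323 - (-150 - (-9 + 6 + 5*9)) = 323 - (-150 - (-9 + 6 + 45)) = 323 - (-150 - 1*42) = 323 - (-150 - 42) = 323 - 1*(-192) = 323 + 192 = 515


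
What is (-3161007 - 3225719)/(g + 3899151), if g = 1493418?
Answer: -6386726/5392569 ≈ -1.1844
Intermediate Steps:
(-3161007 - 3225719)/(g + 3899151) = (-3161007 - 3225719)/(1493418 + 3899151) = -6386726/5392569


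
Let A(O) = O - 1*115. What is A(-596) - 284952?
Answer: -285663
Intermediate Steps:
A(O) = -115 + O (A(O) = O - 115 = -115 + O)
A(-596) - 284952 = (-115 - 596) - 284952 = -711 - 284952 = -285663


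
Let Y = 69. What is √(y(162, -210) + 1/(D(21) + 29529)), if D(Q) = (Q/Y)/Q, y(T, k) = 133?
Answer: √552138255788170/2037502 ≈ 11.533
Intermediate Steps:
D(Q) = 1/69 (D(Q) = (Q/69)/Q = 1/69)
√(y(162, -210) + 1/(D(21) + 29529)) = √(133 + 1/(1/69 + 29529)) = √(133 + 1/(2037502/69)) = √(133 + 69/2037502) = √(270987835/2037502) = √552138255788170/2037502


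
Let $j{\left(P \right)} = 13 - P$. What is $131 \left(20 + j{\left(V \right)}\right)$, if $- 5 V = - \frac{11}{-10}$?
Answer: $\frac{217591}{50} \approx 4351.8$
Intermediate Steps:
$V = - \frac{11}{50}$ ($V = - \frac{\left(-11\right) \frac{1}{-10}}{5} = - \frac{\left(-11\right) \left(- \frac{1}{10}\right)}{5} = \left(- \frac{1}{5}\right) \frac{11}{10} = - \frac{11}{50} \approx -0.22$)
$131 \left(20 + j{\left(V \right)}\right) = 131 \left(20 + \left(13 - - \frac{11}{50}\right)\right) = 131 \left(20 + \left(13 + \frac{11}{50}\right)\right) = 131 \left(20 + \frac{661}{50}\right) = 131 \cdot \frac{1661}{50} = \frac{217591}{50}$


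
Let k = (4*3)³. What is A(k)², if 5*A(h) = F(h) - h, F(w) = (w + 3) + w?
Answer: 2996361/25 ≈ 1.1985e+5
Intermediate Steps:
F(w) = 3 + 2*w (F(w) = (3 + w) + w = 3 + 2*w)
k = 1728 (k = 12³ = 1728)
A(h) = ⅗ + h/5 (A(h) = ((3 + 2*h) - h)/5 = (3 + h)/5 = ⅗ + h/5)
A(k)² = (⅗ + (⅕)*1728)² = (⅗ + 1728/5)² = (1731/5)² = 2996361/25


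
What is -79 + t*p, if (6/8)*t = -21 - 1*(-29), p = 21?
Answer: 145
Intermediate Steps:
t = 32/3 (t = 4*(-21 - 1*(-29))/3 = 4*(-21 + 29)/3 = (4/3)*8 = 32/3 ≈ 10.667)
-79 + t*p = -79 + (32/3)*21 = -79 + 224 = 145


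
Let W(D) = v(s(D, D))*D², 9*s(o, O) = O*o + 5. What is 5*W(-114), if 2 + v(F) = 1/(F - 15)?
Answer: -835740270/6433 ≈ -1.2991e+5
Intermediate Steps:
s(o, O) = 5/9 + O*o/9 (s(o, O) = (O*o + 5)/9 = (5 + O*o)/9 = 5/9 + O*o/9)
v(F) = -2 + 1/(-15 + F) (v(F) = -2 + 1/(F - 15) = -2 + 1/(-15 + F))
W(D) = D²*(269/9 - 2*D²/9)/(-130/9 + D²/9) (W(D) = ((31 - 2*(5/9 + D*D/9))/(-15 + (5/9 + D*D/9)))*D² = ((31 - 2*(5/9 + D²/9))/(-15 + (5/9 + D²/9)))*D² = ((31 + (-10/9 - 2*D²/9))/(-130/9 + D²/9))*D² = ((269/9 - 2*D²/9)/(-130/9 + D²/9))*D² = D²*(269/9 - 2*D²/9)/(-130/9 + D²/9))
5*W(-114) = 5*((-114)²*(269 - 2*(-114)²)/(-130 + (-114)²)) = 5*(12996*(269 - 2*12996)/(-130 + 12996)) = 5*(12996*(269 - 25992)/12866) = 5*(12996*(1/12866)*(-25723)) = 5*(-167148054/6433) = -835740270/6433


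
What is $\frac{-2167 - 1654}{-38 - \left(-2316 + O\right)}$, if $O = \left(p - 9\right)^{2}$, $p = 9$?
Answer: $- \frac{3821}{2278} \approx -1.6773$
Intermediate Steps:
$O = 0$ ($O = \left(9 - 9\right)^{2} = 0^{2} = 0$)
$\frac{-2167 - 1654}{-38 - \left(-2316 + O\right)} = \frac{-2167 - 1654}{-38 + \left(2316 - 0\right)} = - \frac{3821}{-38 + \left(2316 + 0\right)} = - \frac{3821}{-38 + 2316} = - \frac{3821}{2278}$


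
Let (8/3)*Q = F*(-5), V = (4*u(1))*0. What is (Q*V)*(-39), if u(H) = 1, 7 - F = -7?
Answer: 0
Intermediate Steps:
F = 14 (F = 7 - 1*(-7) = 7 + 7 = 14)
V = 0 (V = (4*1)*0 = 4*0 = 0)
Q = -105/4 (Q = 3*(14*(-5))/8 = (3/8)*(-70) = -105/4 ≈ -26.250)
(Q*V)*(-39) = -105/4*0*(-39) = 0*(-39) = 0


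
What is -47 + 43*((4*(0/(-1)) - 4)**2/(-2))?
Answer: -391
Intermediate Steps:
-47 + 43*((4*(0/(-1)) - 4)**2/(-2)) = -47 + 43*((4*(0*(-1)) - 4)**2*(-1/2)) = -47 + 43*((4*0 - 4)**2*(-1/2)) = -47 + 43*((0 - 4)**2*(-1/2)) = -47 + 43*((-4)**2*(-1/2)) = -47 + 43*(16*(-1/2)) = -47 + 43*(-8) = -47 - 344 = -391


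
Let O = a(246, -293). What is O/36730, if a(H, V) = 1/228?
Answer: 1/8374440 ≈ 1.1941e-7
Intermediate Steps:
a(H, V) = 1/228
O = 1/228 ≈ 0.0043860
O/36730 = (1/228)/36730 = (1/228)*(1/36730) = 1/8374440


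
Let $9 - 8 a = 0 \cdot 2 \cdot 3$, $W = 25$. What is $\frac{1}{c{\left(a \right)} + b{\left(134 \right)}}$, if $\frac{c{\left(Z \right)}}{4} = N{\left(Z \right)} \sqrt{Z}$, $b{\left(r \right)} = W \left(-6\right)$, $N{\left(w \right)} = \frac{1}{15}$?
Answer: $- \frac{1875}{281249} - \frac{5 \sqrt{2}}{562498} \approx -0.0066793$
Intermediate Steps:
$N{\left(w \right)} = \frac{1}{15}$
$a = \frac{9}{8}$ ($a = \frac{9}{8} - \frac{0 \cdot 2 \cdot 3}{8} = \frac{9}{8} - \frac{0 \cdot 3}{8} = \frac{9}{8} - 0 = \frac{9}{8} + 0 = \frac{9}{8} \approx 1.125$)
$b{\left(r \right)} = -150$ ($b{\left(r \right)} = 25 \left(-6\right) = -150$)
$c{\left(Z \right)} = \frac{4 \sqrt{Z}}{15}$ ($c{\left(Z \right)} = 4 \frac{\sqrt{Z}}{15} = \frac{4 \sqrt{Z}}{15}$)
$\frac{1}{c{\left(a \right)} + b{\left(134 \right)}} = \frac{1}{\frac{4 \sqrt{\frac{9}{8}}}{15} - 150} = \frac{1}{\frac{4 \frac{3 \sqrt{2}}{4}}{15} - 150} = \frac{1}{\frac{\sqrt{2}}{5} - 150} = \frac{1}{-150 + \frac{\sqrt{2}}{5}}$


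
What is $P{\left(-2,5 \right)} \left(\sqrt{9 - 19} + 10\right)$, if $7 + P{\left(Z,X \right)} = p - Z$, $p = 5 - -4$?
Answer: $40 + 4 i \sqrt{10} \approx 40.0 + 12.649 i$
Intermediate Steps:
$p = 9$ ($p = 5 + 4 = 9$)
$P{\left(Z,X \right)} = 2 - Z$ ($P{\left(Z,X \right)} = -7 - \left(-9 + Z\right) = 2 - Z$)
$P{\left(-2,5 \right)} \left(\sqrt{9 - 19} + 10\right) = \left(2 - -2\right) \left(\sqrt{9 - 19} + 10\right) = \left(2 + 2\right) \left(\sqrt{-10} + 10\right) = 4 \left(i \sqrt{10} + 10\right) = 4 \left(10 + i \sqrt{10}\right) = 40 + 4 i \sqrt{10}$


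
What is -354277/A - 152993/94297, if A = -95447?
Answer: 1709503218/818215069 ≈ 2.0893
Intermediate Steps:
-354277/A - 152993/94297 = -354277/(-95447) - 152993/94297 = -354277*(-1/95447) - 152993*1/94297 = 32207/8677 - 152993/94297 = 1709503218/818215069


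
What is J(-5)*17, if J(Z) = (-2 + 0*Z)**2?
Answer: 68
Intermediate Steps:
J(Z) = 4 (J(Z) = (-2 + 0)**2 = (-2)**2 = 4)
J(-5)*17 = 4*17 = 68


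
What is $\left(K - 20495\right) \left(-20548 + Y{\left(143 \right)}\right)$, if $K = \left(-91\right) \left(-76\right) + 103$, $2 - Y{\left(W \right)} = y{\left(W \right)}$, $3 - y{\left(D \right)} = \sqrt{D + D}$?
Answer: $276918324 - 13476 \sqrt{286} \approx 2.7669 \cdot 10^{8}$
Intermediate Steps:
$y{\left(D \right)} = 3 - \sqrt{2} \sqrt{D}$ ($y{\left(D \right)} = 3 - \sqrt{D + D} = 3 - \sqrt{2 D} = 3 - \sqrt{2} \sqrt{D}$)
$Y{\left(W \right)} = -1 + \sqrt{2} \sqrt{W}$ ($Y{\left(W \right)} = 2 - \left(3 - \sqrt{2} \sqrt{W}\right) = 2 + \left(-3 + \sqrt{2} \sqrt{W}\right) = -1 + \sqrt{2} \sqrt{W}$)
$K = 7019$ ($K = 6916 + 103 = 7019$)
$\left(K - 20495\right) \left(-20548 + Y{\left(143 \right)}\right) = \left(7019 - 20495\right) \left(-20548 - \left(1 - \sqrt{2} \sqrt{143}\right)\right) = - 13476 \left(-20548 - \left(1 - \sqrt{286}\right)\right) = - 13476 \left(-20549 + \sqrt{286}\right) = 276918324 - 13476 \sqrt{286}$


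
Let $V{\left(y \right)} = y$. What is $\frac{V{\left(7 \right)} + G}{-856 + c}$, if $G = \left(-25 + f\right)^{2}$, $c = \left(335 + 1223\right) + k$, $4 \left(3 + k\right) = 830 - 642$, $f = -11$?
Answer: $\frac{1303}{746} \approx 1.7466$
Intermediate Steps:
$k = 44$ ($k = -3 + \frac{830 - 642}{4} = -3 + \frac{1}{4} \cdot 188 = -3 + 47 = 44$)
$c = 1602$ ($c = \left(335 + 1223\right) + 44 = 1558 + 44 = 1602$)
$G = 1296$ ($G = \left(-25 - 11\right)^{2} = \left(-36\right)^{2} = 1296$)
$\frac{V{\left(7 \right)} + G}{-856 + c} = \frac{7 + 1296}{-856 + 1602} = \frac{1303}{746}$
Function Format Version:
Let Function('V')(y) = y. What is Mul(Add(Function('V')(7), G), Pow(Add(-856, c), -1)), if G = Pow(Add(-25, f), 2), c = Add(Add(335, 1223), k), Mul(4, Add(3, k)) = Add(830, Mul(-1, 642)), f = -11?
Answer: Rational(1303, 746) ≈ 1.7466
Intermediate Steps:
k = 44 (k = Add(-3, Mul(Rational(1, 4), Add(830, Mul(-1, 642)))) = Add(-3, Mul(Rational(1, 4), Add(830, -642))) = Add(-3, Mul(Rational(1, 4), 188)) = Add(-3, 47) = 44)
c = 1602 (c = Add(Add(335, 1223), 44) = Add(1558, 44) = 1602)
G = 1296 (G = Pow(Add(-25, -11), 2) = Pow(-36, 2) = 1296)
Mul(Add(Function('V')(7), G), Pow(Add(-856, c), -1)) = Mul(Add(7, 1296), Pow(Add(-856, 1602), -1)) = Mul(1303, Pow(746, -1)) = Mul(1303, Rational(1, 746)) = Rational(1303, 746)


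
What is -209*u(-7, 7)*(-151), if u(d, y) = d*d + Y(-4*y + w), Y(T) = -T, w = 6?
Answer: 2240689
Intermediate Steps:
u(d, y) = -6 + d² + 4*y (u(d, y) = d*d - (-4*y + 6) = d² - (6 - 4*y) = d² + (-6 + 4*y) = -6 + d² + 4*y)
-209*u(-7, 7)*(-151) = -209*(-6 + (-7)² + 4*7)*(-151) = -209*(-6 + 49 + 28)*(-151) = -209*71*(-151) = -14839*(-151) = 2240689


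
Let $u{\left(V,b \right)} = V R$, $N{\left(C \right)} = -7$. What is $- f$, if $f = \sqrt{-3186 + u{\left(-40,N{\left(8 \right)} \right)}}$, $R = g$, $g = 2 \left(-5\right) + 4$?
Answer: $- i \sqrt{2946} \approx - 54.277 i$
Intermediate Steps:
$g = -6$ ($g = -10 + 4 = -6$)
$R = -6$
$u{\left(V,b \right)} = - 6 V$ ($u{\left(V,b \right)} = V \left(-6\right) = - 6 V$)
$f = i \sqrt{2946}$ ($f = \sqrt{-3186 - -240} = \sqrt{-3186 + 240} = \sqrt{-2946} = i \sqrt{2946} \approx 54.277 i$)
$- f = - i \sqrt{2946}$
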